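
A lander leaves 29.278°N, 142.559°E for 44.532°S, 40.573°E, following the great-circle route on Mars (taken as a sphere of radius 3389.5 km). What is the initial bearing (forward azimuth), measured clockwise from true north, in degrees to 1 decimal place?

Δλ = -101.986° = -1.7800 rad.
y = sin Δλ · cos φ₂ = (-0.9782)(0.7129) = -0.6973
x = cos φ₁ sin φ₂ − sin φ₁ cos φ₂ cos Δλ = (0.8723)(-0.7013) − (0.4890)(0.7129)(-0.2077) = -0.5393
θ = atan2(y, x) = -127.72°; adding 360° gives 232.3°.

232.3°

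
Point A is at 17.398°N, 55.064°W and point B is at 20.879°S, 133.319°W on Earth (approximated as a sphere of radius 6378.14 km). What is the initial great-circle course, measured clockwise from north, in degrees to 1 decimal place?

246.5°

Δλ = -78.255° = -1.3658 rad.
y = sin Δλ · cos φ₂ = (-0.9791)(0.9343) = -0.9148
x = cos φ₁ sin φ₂ − sin φ₁ cos φ₂ cos Δλ = (0.9543)(-0.3564) − (0.2990)(0.9343)(0.2036) = -0.3970
θ = atan2(y, x) = -113.46°; adding 360° gives 246.5°.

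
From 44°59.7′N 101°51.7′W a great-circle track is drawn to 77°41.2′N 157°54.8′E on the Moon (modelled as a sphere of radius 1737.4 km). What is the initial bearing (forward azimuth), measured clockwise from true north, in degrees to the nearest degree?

344°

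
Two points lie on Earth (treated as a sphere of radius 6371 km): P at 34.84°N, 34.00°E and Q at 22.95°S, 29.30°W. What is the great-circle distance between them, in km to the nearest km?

9262 km

With latitudes φ₁ = 34.840°, φ₂ = -22.950° and longitude difference Δλ = -63.300°:
cos c = sin φ₁ sin φ₂ + cos φ₁ cos φ₂ cos Δλ = (0.5713)(-0.3899) + (0.8208)(0.9208)(0.4493) = 0.11683,
so c = arccos(0.11683) = 1.45370 rad.
Distance = R·c = 6371 × 1.4537 ≈ 9262 km.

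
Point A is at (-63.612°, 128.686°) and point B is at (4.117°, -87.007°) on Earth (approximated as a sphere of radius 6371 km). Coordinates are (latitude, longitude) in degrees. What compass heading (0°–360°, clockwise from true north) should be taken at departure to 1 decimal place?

With φ₁ = -1.1102, φ₂ = 0.0719, Δλ = 2.5186 rad, the forward-azimuth formula gives
θ = atan2( sin Δλ cos φ₂ , cos φ₁ sin φ₂ − sin φ₁ cos φ₂ cos Δλ ) = atan2(0.5819, -0.6937) = 140.01°.
So the initial bearing is 140.0°.

140.0°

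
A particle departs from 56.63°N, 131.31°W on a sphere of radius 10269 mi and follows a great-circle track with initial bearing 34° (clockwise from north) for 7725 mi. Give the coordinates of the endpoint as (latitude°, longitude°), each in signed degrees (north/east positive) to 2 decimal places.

67.13°, -30.71°

Angular distance δ = d/R = 7725/10269 = 0.75226 rad; initial bearing θ = 0.5934 rad.
sin φ₂ = sin φ₁ cos δ + cos φ₁ sin δ cos θ = (0.8351)(0.7301) + (0.5500)(0.6833)(0.8290) = 0.9214, so φ₂ = 67.13°.
Δλ = atan2(sin θ sin δ cos φ₁, cos δ − sin φ₁ sin φ₂) = atan2(0.2102, -0.0393) = 100.595°.
λ₂ = -131.310° + 100.595° = -30.71°.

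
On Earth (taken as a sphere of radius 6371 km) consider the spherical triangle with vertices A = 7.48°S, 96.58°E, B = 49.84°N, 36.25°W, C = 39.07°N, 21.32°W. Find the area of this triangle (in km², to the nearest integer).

Side lengths (central angles): a = 0.2635, b = 2.0289, c = 2.1344 rad; semiperimeter s = 2.2134.
By l'Huilier's theorem, tan(E/4) = √[tan(s/2) tan((s−a)/2) tan((s−b)/2) tan((s−c)/2)], giving spherical excess E = 0.4137 rad.
Area = E·R² = 0.4137 × (6371)² ≈ 16792455 km².

16792455 km²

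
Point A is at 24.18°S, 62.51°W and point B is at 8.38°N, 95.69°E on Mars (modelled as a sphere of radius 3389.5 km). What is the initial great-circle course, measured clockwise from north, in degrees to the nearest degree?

With φ₁ = -0.4220, φ₂ = 0.1463, Δλ = 2.7611 rad, the forward-azimuth formula gives
θ = atan2( sin Δλ cos φ₂ , cos φ₁ sin φ₂ − sin φ₁ cos φ₂ cos Δλ ) = atan2(0.3674, -0.2433) = 123.51°.
So the initial bearing is 124°.

124°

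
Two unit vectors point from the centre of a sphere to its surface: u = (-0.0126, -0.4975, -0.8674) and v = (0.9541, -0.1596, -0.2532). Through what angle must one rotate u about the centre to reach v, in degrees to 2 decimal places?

73.32°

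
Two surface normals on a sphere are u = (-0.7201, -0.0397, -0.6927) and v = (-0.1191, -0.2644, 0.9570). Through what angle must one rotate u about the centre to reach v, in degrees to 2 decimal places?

124.52°

u·v = -0.5667; |u| = 1.0000, |v| = 1.0000.
cos θ = (u·v)/(|u||v|) = -0.5667, so θ = 124.52°.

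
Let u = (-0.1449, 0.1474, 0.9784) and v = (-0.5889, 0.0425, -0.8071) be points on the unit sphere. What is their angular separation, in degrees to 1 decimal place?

u·v = -0.6981; |u| = 1.0000, |v| = 1.0000.
cos θ = (u·v)/(|u||v|) = -0.6981, so θ = 134.3°.

134.3°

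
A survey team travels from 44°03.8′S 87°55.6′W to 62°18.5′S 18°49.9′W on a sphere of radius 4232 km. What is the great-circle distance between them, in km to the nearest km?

Let φ₁ = -0.7691 rad, φ₂ = -1.0875 rad, and Δλ = 1.2059 rad.
Haversine: a = sin²(Δφ/2) + cos φ₁ cos φ₂ sin²(Δλ/2) = 0.0251 + (0.7186)(0.4647)(0.3216) = 0.13253.
Central angle c = 2·arcsin(√a) = 0.74520 rad.
Distance = R·c = 4232 × 0.7452 ≈ 3154 km.

3154 km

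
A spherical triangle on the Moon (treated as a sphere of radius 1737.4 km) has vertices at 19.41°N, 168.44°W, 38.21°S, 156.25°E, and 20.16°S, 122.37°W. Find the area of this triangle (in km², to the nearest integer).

Side lengths (central angles): a = 1.2411, b = 1.0475, c = 1.1602 rad; semiperimeter s = 1.7244.
By l'Huilier's theorem, tan(E/4) = √[tan(s/2) tan((s−a)/2) tan((s−b)/2) tan((s−c)/2)], giving spherical excess E = 0.6785 rad.
Area = E·R² = 0.6785 × (1737.4)² ≈ 2048178 km².

2048178 km²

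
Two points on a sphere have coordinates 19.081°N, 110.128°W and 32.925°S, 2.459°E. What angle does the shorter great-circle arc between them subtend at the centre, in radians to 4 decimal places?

2.0742 rad

Let φ₁ = 0.3330 rad, φ₂ = -0.5746 rad, and Δλ = 1.9650 rad.
cos c = sin φ₁ sin φ₂ + cos φ₁ cos φ₂ cos Δλ = (0.3269)(-0.5435) + (0.9451)(0.8394)(-0.3841) = -0.48237,
so c = arccos(-0.48237) = 2.07415 rad.
So the angular separation is 2.0742 rad.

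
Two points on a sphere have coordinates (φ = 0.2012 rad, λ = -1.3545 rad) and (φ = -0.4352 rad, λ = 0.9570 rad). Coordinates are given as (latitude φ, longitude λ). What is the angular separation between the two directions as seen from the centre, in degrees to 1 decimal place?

133.1°

Let φ₁ = 0.2012 rad, φ₂ = -0.4352 rad, and Δλ = 2.3115 rad.
Haversine: a = sin²(Δφ/2) + cos φ₁ cos φ₂ sin²(Δλ/2) = 0.0979 + (0.9798)(0.9068)(0.8374) = 0.84191.
Central angle c = 2·arcsin(√a) = 2.32377 rad.
So the angular separation is 133.1°.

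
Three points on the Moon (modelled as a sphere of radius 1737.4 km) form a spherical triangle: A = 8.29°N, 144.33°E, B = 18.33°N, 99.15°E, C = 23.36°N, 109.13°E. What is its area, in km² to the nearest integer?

Side lengths (central angles): a = 0.1849, b = 0.6443, c = 0.7849 rad; semiperimeter s = 0.8070.
By l'Huilier's theorem, tan(E/4) = √[tan(s/2) tan((s−a)/2) tan((s−b)/2) tan((s−c)/2)], giving spherical excess E = 0.0445 rad.
Area = E·R² = 0.0445 × (1737.4)² ≈ 134446 km².

134446 km²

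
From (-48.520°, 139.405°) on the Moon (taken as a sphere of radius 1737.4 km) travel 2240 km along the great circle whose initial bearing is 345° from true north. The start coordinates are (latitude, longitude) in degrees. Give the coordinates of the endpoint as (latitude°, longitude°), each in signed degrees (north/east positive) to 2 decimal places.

23.98°, 123.61°

Angular distance δ = d/R = 2240/1737.4 = 1.28928 rad; initial bearing θ = 6.0214 rad.
sin φ₂ = sin φ₁ cos δ + cos φ₁ sin δ cos θ = (-0.7492)(0.2778) + (0.6624)(0.9606)(0.9659) = 0.4065, so φ₂ = 23.98°.
Δλ = atan2(sin θ sin δ cos φ₁, cos δ − sin φ₁ sin φ₂) = atan2(-0.1647, 0.5823) = -15.791°.
λ₂ = 139.405° − 15.791° = 123.61°.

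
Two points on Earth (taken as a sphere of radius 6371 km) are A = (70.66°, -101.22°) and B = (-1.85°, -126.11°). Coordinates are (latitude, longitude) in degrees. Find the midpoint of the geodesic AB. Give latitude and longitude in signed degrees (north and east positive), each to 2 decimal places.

34.88°, -119.99°

Central angle δ = 1.2976 rad. Interpolating on the sphere with fraction f = 0.5:
P = [sin((1−f)δ)·A + sin(fδ)·B] / sin δ = 0.6275·A + 0.6275·B in Cartesian coordinates,
giving P = (-0.4101, -0.7105, 0.5718), i.e. latitude 34.88°, longitude -119.99°.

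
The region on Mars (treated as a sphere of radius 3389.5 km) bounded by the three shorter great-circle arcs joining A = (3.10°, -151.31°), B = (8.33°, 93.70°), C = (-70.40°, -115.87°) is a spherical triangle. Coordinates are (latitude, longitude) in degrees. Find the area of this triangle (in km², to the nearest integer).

26002102 km²

Side lengths (central angles): a = 2.0099, b = 1.3470, c = 1.9928 rad; semiperimeter s = 2.6748.
By l'Huilier's theorem, tan(E/4) = √[tan(s/2) tan((s−a)/2) tan((s−b)/2) tan((s−c)/2)], giving spherical excess E = 2.2633 rad.
Area = E·R² = 2.2633 × (3389.5)² ≈ 26002102 km².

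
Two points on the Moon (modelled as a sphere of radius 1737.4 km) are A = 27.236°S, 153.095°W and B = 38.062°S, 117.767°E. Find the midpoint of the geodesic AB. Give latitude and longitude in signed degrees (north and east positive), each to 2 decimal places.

-41.92°, 165.76°

Central angle δ = 1.2738 rad. Interpolating on the sphere with fraction f = 0.5:
P = [sin((1−f)δ)·A + sin(fδ)·B] / sin δ = 0.6219·A + 0.6219·B in Cartesian coordinates,
giving P = (-0.7212, 0.1831, -0.6681), i.e. latitude -41.92°, longitude 165.76°.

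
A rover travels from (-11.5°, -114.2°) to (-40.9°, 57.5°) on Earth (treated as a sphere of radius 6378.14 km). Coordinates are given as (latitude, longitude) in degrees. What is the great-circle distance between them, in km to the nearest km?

Let φ₁ = -0.2007 rad, φ₂ = -0.7138 rad, and Δλ = 2.9967 rad.
cos c = sin φ₁ sin φ₂ + cos φ₁ cos φ₂ cos Δλ = (-0.1994)(-0.6547) + (0.9799)(0.7559)(-0.9895) = -0.60239,
so c = arccos(-0.60239) = 2.21728 rad.
Distance = R·c = 6378.14 × 2.2173 ≈ 14142 km.

14142 km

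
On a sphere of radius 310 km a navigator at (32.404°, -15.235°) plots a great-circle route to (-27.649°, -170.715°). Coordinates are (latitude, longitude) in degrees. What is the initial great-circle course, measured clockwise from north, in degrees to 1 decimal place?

276.2°

With φ₁ = 0.5656, φ₂ = -0.4826, Δλ = -2.7136 rad, the forward-azimuth formula gives
θ = atan2( sin Δλ cos φ₂ , cos φ₁ sin φ₂ − sin φ₁ cos φ₂ cos Δλ ) = atan2(-0.3676, 0.0401) = -83.78°.
Adding 360° brings this into [0°, 360°): 276.2°.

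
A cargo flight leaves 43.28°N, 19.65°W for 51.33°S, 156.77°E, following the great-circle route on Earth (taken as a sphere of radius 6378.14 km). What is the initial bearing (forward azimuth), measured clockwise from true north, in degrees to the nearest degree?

165°

Δλ = 176.420° = 3.0791 rad.
y = sin Δλ · cos φ₂ = (0.0624)(0.6248) = 0.0390
x = cos φ₁ sin φ₂ − sin φ₁ cos φ₂ cos Δλ = (0.7280)(-0.7808) − (0.6856)(0.6248)(-0.9980) = -0.1409
θ = atan2(y, x) = 164.52°, so the bearing is 165°.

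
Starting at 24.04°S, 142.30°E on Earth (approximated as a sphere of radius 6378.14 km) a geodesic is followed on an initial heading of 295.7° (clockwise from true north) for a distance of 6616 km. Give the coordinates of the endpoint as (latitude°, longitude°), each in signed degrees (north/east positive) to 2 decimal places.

7.69°, 90.77°

Angular distance δ = d/R = 6616/6378.14 = 1.03729 rad; initial bearing θ = 5.1609 rad.
sin φ₂ = sin φ₁ cos δ + cos φ₁ sin δ cos θ = (-0.4074)(0.5086) + (0.9133)(0.8610)(0.4337) = 0.1338, so φ₂ = 7.69°.
Δλ = atan2(sin θ sin δ cos φ₁, cos δ − sin φ₁ sin φ₂) = atan2(-0.7086, 0.5631) = -51.527°.
λ₂ = 142.300° − 51.527° = 90.77°.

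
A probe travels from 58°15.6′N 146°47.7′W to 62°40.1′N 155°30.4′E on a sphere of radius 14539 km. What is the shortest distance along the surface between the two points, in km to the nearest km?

7055 km

Let φ₁ = 1.0168 rad, φ₂ = 1.0938 rad, and Δλ = -1.0070 rad.
cos c = sin φ₁ sin φ₂ + cos φ₁ cos φ₂ cos Δλ = (0.8504)(0.8884) + (0.5261)(0.4591)(0.5344) = 0.88458,
so c = arccos(0.88458) = 0.48521 rad.
Distance = R·c = 14539 × 0.4852 ≈ 7055 km.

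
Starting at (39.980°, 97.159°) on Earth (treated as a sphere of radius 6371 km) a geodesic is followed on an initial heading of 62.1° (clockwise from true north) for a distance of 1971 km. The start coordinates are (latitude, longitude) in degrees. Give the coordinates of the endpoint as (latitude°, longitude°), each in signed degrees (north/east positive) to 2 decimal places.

46.15°, 120.01°

Angular distance δ = d/R = 1971/6371 = 0.30937 rad; initial bearing θ = 1.0838 rad.
sin φ₂ = sin φ₁ cos δ + cos φ₁ sin δ cos θ = (0.6425)(0.9525) + (0.7663)(0.3045)(0.4679) = 0.7212, so φ₂ = 46.15°.
Δλ = atan2(sin θ sin δ cos φ₁, cos δ − sin φ₁ sin φ₂) = atan2(0.2062, 0.4892) = 22.856°.
λ₂ = 97.159° + 22.856° = 120.01°.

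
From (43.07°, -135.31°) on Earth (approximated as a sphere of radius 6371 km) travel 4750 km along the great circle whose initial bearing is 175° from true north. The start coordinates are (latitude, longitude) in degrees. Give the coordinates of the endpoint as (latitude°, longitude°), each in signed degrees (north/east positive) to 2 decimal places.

0.46°, -131.92°

Angular distance δ = d/R = 4750/6371 = 0.74557 rad; initial bearing θ = 3.0543 rad.
sin φ₂ = sin φ₁ cos δ + cos φ₁ sin δ cos θ = (0.6829)(0.7347) + (0.7305)(0.6784)(-0.9962) = 0.0080, so φ₂ = 0.46°.
Δλ = atan2(sin θ sin δ cos φ₁, cos δ − sin φ₁ sin φ₂) = atan2(0.0432, 0.7292) = 3.390°.
λ₂ = -135.310° + 3.390° = -131.92°.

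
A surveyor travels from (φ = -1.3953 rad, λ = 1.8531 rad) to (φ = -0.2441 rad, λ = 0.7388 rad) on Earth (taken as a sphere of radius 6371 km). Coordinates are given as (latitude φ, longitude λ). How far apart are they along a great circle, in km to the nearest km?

With latitudes φ₁ = -79.945°, φ₂ = -13.986° and longitude difference Δλ = -63.845°:
cos c = sin φ₁ sin φ₂ + cos φ₁ cos φ₂ cos Δλ = (-0.9846)(-0.2417) + (0.1746)(0.9704)(0.4408) = 0.31265,
so c = arccos(0.31265) = 1.25281 rad.
Distance = R·c = 6371 × 1.2528 ≈ 7982 km.

7982 km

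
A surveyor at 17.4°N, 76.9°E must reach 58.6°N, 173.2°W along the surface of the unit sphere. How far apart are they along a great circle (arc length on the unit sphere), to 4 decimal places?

1.4847

With latitudes φ₁ = 17.400°, φ₂ = 58.600° and longitude difference Δλ = 109.900°:
cos c = sin φ₁ sin φ₂ + cos φ₁ cos φ₂ cos Δλ = (0.2990)(0.8536) + (0.9542)(0.5210)(-0.3404) = 0.08602,
so c = arccos(0.08602) = 1.48467 rad.
On the unit sphere the arc length equals the central angle: 1.4847.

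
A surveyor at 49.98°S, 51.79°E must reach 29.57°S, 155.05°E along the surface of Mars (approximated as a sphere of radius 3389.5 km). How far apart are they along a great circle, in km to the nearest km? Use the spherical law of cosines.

4469 km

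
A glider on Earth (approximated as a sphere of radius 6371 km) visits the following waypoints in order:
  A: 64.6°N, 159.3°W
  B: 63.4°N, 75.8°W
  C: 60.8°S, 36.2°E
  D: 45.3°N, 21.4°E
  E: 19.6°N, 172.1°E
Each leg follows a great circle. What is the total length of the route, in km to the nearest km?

Leg A→B: central angle 0.5927 rad, distance 3775.8 km.
Leg B→C: central angle 2.6107 rad, distance 16632.8 km.
Leg C→D: central angle 1.8637 rad, distance 11873.4 km.
Leg D→E: central angle 1.9171 rad, distance 12213.9 km.
Total: 3775.8 + 16632.8 + 11873.4 + 12213.9 ≈ 44496 km.

44496 km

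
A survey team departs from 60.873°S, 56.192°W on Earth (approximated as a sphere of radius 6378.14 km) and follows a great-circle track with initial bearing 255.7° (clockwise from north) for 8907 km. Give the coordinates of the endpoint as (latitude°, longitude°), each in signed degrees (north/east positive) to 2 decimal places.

Angular distance δ = d/R = 8907/6378.14 = 1.39649 rad; initial bearing θ = 4.4628 rad.
sin φ₂ = sin φ₁ cos δ + cos φ₁ sin δ cos θ = (-0.8735)(0.1734) + (0.4867)(0.9848)(-0.2470) = -0.2699, so φ₂ = -15.66°.
Δλ = atan2(sin θ sin δ cos φ₁, cos δ − sin φ₁ sin φ₂) = atan2(-0.4645, -0.0623) = -97.644°.
λ₂ = -56.192° − 97.644° = -153.84°.

-15.66°, -153.84°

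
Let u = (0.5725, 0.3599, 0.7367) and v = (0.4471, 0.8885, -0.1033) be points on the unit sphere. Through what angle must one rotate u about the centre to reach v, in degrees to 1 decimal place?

60.0°

u·v = 0.4996; |u| = 1.0000, |v| = 1.0000.
cos θ = (u·v)/(|u||v|) = 0.4996, so θ = 60.0°.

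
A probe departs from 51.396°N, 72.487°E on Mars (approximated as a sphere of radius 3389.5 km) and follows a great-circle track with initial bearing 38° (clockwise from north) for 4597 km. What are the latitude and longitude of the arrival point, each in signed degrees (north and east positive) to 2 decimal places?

Angular distance δ = d/R = 4597/3389.5 = 1.35625 rad; initial bearing θ = 0.6632 rad.
sin φ₂ = sin φ₁ cos δ + cos φ₁ sin δ cos θ = (0.7815)(0.2129) + (0.6239)(0.9771)(0.7880) = 0.6468, so φ₂ = 40.30°.
Δλ = atan2(sin θ sin δ cos φ₁, cos δ − sin φ₁ sin φ₂) = atan2(0.3753, -0.2925) = 127.933°.
λ₂ = 72.487° + 127.933° = 200.42° → -159.58° after wrapping to (−180°, 180°].

40.30°, -159.58°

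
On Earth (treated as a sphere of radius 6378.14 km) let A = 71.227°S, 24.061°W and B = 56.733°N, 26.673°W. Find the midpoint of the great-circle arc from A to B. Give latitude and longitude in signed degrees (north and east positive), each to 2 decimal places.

-7.25°, -25.71°

Central angle δ = 2.2336 rad. Interpolating on the sphere with fraction f = 0.5:
P = [sin((1−f)δ)·A + sin(fδ)·B] / sin δ = 1.1400·A + 1.1400·B in Cartesian coordinates,
giving P = (0.8938, -0.4303, -0.1262), i.e. latitude -7.25°, longitude -25.71°.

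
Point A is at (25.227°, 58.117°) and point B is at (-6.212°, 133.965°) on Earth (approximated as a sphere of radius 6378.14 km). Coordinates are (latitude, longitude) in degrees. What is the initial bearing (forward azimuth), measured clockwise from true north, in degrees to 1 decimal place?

101.8°

Δλ = 75.848° = 1.3238 rad.
y = sin Δλ · cos φ₂ = (0.9697)(0.9941) = 0.9640
x = cos φ₁ sin φ₂ − sin φ₁ cos φ₂ cos Δλ = (0.9046)(-0.1082) − (0.4262)(0.9941)(0.2445) = -0.2015
θ = atan2(y, x) = 101.81°, so the bearing is 101.8°.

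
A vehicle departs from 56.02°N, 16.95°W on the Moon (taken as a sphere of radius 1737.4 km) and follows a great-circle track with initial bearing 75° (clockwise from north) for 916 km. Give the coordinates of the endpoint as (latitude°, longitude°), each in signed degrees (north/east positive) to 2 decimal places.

52.13°, 35.39°

Angular distance δ = d/R = 916/1737.4 = 0.52722 rad; initial bearing θ = 1.3090 rad.
sin φ₂ = sin φ₁ cos δ + cos φ₁ sin δ cos θ = (0.8292)(0.8642) + (0.5589)(0.5031)(0.2588) = 0.7894, so φ₂ = 52.13°.
Δλ = atan2(sin θ sin δ cos φ₁, cos δ − sin φ₁ sin φ₂) = atan2(0.2716, 0.2096) = 52.344°.
λ₂ = -16.950° + 52.344° = 35.39°.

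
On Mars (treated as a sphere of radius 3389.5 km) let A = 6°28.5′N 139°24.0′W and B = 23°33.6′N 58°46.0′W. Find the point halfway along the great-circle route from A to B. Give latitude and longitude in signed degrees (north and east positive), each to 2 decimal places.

Central angle δ = 1.3763 rad. Interpolating on the sphere with fraction f = 0.5:
P = [sin((1−f)δ)·A + sin(fδ)·B] / sin δ = 0.6473·A + 0.6473·B in Cartesian coordinates,
giving P = (-0.1807, -0.9259, 0.3317), i.e. latitude 19.37°, longitude -101.04°.

19.37°, -101.04°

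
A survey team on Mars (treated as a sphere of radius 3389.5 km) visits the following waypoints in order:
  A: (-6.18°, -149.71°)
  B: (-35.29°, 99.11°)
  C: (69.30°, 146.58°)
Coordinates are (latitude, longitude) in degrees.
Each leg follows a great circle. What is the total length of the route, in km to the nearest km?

12634 km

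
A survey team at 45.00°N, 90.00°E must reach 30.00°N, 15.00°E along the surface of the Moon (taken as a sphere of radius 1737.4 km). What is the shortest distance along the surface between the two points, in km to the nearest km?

With latitudes φ₁ = 45.000°, φ₂ = 30.000° and longitude difference Δλ = -75.000°:
cos c = sin φ₁ sin φ₂ + cos φ₁ cos φ₂ cos Δλ = (0.7071)(0.5000) + (0.7071)(0.8660)(0.2588) = 0.51205,
so c = arccos(0.51205) = 1.03323 rad.
Distance = R·c = 1737.4 × 1.0332 ≈ 1795 km.

1795 km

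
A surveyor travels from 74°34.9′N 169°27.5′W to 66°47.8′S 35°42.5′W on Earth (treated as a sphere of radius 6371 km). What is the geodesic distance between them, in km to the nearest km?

In radians: φ₁ = 1.3017, φ₂ = -1.1658, Δλ = 133.750° = 2.3344 rad.
Haversine: a = sin²(Δφ/2) + cos φ₁ cos φ₂ sin²(Δλ/2) = 0.8906 + (0.2659)(0.3940)(0.8458) = 0.97923.
Central angle c = 2·arcsin(√a) = 2.85238 rad.
Distance = R·c = 6371 × 2.8524 ≈ 18173 km.

18173 km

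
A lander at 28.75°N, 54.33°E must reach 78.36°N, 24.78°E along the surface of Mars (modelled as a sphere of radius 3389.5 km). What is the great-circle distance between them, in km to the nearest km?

3036 km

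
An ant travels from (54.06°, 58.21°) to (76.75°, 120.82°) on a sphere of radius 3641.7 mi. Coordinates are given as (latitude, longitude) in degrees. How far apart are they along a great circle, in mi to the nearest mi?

2021 mi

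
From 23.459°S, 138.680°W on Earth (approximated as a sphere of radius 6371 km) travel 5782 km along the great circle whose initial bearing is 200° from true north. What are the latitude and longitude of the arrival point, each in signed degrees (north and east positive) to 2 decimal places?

-67.57°, 176.37°

Angular distance δ = d/R = 5782/6371 = 0.90755 rad; initial bearing θ = 3.4907 rad.
sin φ₂ = sin φ₁ cos δ + cos φ₁ sin δ cos θ = (-0.3981)(0.6157) + (0.9173)(0.7880)(-0.9397) = -0.9244, so φ₂ = -67.57°.
Δλ = atan2(sin θ sin δ cos φ₁, cos δ − sin φ₁ sin φ₂) = atan2(-0.2472, 0.2477) = -44.947°.
λ₂ = -138.680° − 44.947° = -183.63° → 176.37° after wrapping to (−180°, 180°].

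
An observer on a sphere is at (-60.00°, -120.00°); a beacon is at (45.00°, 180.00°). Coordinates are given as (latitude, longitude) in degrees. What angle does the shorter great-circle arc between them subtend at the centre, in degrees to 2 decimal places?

115.82°

In radians: φ₁ = -1.0472, φ₂ = 0.7854, Δλ = -60.000° = -1.0472 rad.
Haversine: a = sin²(Δφ/2) + cos φ₁ cos φ₂ sin²(Δλ/2) = 0.6294 + (0.5000)(0.7071)(0.2500) = 0.71780.
Central angle c = 2·arcsin(√a) = 2.02150 rad.
So the angular separation is 115.82°.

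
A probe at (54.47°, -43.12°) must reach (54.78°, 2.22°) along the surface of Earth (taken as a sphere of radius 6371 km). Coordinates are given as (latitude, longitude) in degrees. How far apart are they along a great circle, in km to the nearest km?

2867 km

Let φ₁ = 0.9507 rad, φ₂ = 0.9561 rad, and Δλ = 0.7913 rad.
cos c = sin φ₁ sin φ₂ + cos φ₁ cos φ₂ cos Δλ = (0.8138)(0.8169) + (0.5811)(0.5767)(0.7029) = 0.90041,
so c = arccos(0.90041) = 0.45008 rad.
Distance = R·c = 6371 × 0.4501 ≈ 2867 km.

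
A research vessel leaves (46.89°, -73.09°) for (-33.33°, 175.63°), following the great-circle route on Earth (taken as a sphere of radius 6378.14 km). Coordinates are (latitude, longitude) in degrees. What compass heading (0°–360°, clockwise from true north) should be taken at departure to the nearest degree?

259°

With φ₁ = 0.8184, φ₂ = -0.5817, Δλ = -1.9422 rad, the forward-azimuth formula gives
θ = atan2( sin Δλ cos φ₂ , cos φ₁ sin φ₂ − sin φ₁ cos φ₂ cos Δλ ) = atan2(-0.7786, -0.1541) = -101.20°.
Adding 360° brings this into [0°, 360°): 259°.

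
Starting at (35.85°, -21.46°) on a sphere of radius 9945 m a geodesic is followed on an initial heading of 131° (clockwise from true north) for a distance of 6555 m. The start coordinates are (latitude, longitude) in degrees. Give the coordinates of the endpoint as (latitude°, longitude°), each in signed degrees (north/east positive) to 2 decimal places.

Angular distance δ = d/R = 6555/9945 = 0.65913 rad; initial bearing θ = 2.2864 rad.
sin φ₂ = sin φ₁ cos δ + cos φ₁ sin δ cos θ = (0.5857)(0.7905) + (0.8106)(0.6124)(-0.6561) = 0.1373, so φ₂ = 7.89°.
Δλ = atan2(sin θ sin δ cos φ₁, cos δ − sin φ₁ sin φ₂) = atan2(0.3746, 0.7101) = 27.815°.
λ₂ = -21.460° + 27.815° = 6.36°.

7.89°, 6.36°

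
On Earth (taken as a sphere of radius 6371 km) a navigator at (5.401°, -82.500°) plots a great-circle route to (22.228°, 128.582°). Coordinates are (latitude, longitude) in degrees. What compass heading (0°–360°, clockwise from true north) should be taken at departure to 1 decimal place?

313.4°

With φ₁ = 0.0943, φ₂ = 0.3880, Δλ = -2.5991 rad, the forward-azimuth formula gives
θ = atan2( sin Δλ cos φ₂ , cos φ₁ sin φ₂ − sin φ₁ cos φ₂ cos Δλ ) = atan2(-0.4779, 0.4512) = -46.64°.
Adding 360° brings this into [0°, 360°): 313.4°.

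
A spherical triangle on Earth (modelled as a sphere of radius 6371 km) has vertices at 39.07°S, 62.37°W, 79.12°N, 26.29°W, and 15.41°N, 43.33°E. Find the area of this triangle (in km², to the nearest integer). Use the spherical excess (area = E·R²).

Side lengths (central angles): a = 1.2405, b = 1.9498, c = 2.0950 rad; semiperimeter s = 2.6427.
By l'Huilier's theorem, tan(E/4) = √[tan(s/2) tan((s−a)/2) tan((s−b)/2) tan((s−c)/2)], giving spherical excess E = 2.1011 rad.
Area = E·R² = 2.1011 × (6371)² ≈ 85284719 km².

85284719 km²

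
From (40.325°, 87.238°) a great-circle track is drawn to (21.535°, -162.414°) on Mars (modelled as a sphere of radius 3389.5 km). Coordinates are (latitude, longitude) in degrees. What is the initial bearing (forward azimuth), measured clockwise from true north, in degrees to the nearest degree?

61°

Δλ = 110.348° = 1.9259 rad.
y = sin Δλ · cos φ₂ = (0.9376)(0.9302) = 0.8721
x = cos φ₁ sin φ₂ − sin φ₁ cos φ₂ cos Δλ = (0.7624)(0.3671) − (0.6471)(0.9302)(-0.3477) = 0.4892
θ = atan2(y, x) = 60.71°, so the bearing is 61°.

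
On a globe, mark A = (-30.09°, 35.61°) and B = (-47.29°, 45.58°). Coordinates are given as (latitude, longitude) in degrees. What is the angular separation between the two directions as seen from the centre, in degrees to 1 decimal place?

18.8°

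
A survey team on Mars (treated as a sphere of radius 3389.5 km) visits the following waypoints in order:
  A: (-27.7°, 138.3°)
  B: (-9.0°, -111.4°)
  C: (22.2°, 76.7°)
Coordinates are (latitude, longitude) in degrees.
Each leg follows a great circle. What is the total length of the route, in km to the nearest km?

15855 km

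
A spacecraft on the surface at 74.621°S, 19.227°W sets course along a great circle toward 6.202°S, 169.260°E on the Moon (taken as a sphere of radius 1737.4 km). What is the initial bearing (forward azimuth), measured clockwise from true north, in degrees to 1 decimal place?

Δλ = -171.513° = -2.9935 rad.
y = sin Δλ · cos φ₂ = (-0.1476)(0.9941) = -0.1467
x = cos φ₁ sin φ₂ − sin φ₁ cos φ₂ cos Δλ = (0.2652)(-0.1080) − (-0.9642)(0.9941)(-0.9890) = -0.9767
θ = atan2(y, x) = -171.46°; adding 360° gives 188.5°.

188.5°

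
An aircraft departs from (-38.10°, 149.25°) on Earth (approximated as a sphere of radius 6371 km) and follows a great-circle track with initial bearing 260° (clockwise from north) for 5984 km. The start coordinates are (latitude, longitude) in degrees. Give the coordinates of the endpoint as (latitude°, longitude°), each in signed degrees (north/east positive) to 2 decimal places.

-28.33°, 84.69°

Angular distance δ = d/R = 5984/6371 = 0.93926 rad; initial bearing θ = 4.5379 rad.
sin φ₂ = sin φ₁ cos δ + cos φ₁ sin δ cos θ = (-0.6170)(0.5904) + (0.7869)(0.8071)(-0.1736) = -0.4746, so φ₂ = -28.33°.
Δλ = atan2(sin θ sin δ cos φ₁, cos δ − sin φ₁ sin φ₂) = atan2(-0.6255, 0.2976) = -64.559°.
λ₂ = 149.250° − 64.559° = 84.69°.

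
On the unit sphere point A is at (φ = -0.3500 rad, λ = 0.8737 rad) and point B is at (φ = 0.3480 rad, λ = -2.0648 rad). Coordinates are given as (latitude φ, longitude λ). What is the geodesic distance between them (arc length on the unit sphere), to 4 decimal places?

2.9508

Let φ₁ = -0.3500 rad, φ₂ = 0.3480 rad, and Δλ = -2.9385 rad.
cos c = sin φ₁ sin φ₂ + cos φ₁ cos φ₂ cos Δλ = (-0.3429)(0.3410) + (0.9394)(0.9401)(-0.9794) = -0.98185,
so c = arccos(-0.98185) = 2.95077 rad.
On the unit sphere the arc length equals the central angle: 2.9508.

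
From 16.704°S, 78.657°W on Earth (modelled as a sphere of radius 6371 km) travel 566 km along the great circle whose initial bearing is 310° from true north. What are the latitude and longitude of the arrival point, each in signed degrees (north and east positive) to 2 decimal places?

-13.40°, -82.66°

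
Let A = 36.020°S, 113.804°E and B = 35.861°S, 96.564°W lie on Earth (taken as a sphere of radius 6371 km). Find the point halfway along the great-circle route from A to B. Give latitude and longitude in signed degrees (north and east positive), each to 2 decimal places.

-70.14°, -171.17°

The central angle between A and B is δ = 1.7937 rad.
With f = 0.5, the slerp weights are sin((1−f)δ)/sin δ = 0.8012 and sin(fδ)/sin δ = 0.8012.
Weighted sum of the unit vectors: (0.8012)·(-0.3264,0.7400,-0.5881) + (0.8012)·(-0.0926,-0.8051,-0.5858) = (-0.3358, -0.0522, -0.9405).
Converting back: φ = atan2(z, √(x²+y²)) = -70.14°, λ = atan2(y, x) = -171.17°.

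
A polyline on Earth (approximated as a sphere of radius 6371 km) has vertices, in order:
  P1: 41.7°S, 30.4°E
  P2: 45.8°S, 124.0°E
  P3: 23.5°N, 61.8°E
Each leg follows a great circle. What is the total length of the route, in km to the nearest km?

Leg P1→P2: central angle 1.1105 rad, distance 7074.9 km.
Leg P2→P3: central angle 1.5585 rad, distance 9929.1 km.
Total: 7074.9 + 9929.1 ≈ 17004 km.

17004 km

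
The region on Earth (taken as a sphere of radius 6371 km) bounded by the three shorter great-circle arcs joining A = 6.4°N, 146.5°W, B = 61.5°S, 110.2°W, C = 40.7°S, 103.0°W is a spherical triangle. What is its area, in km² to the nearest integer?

Side lengths (central angles): a = 0.3710, b = 1.0772, c = 1.2826 rad; semiperimeter s = 1.3654.
By l'Huilier's theorem, tan(E/4) = √[tan(s/2) tan((s−a)/2) tan((s−b)/2) tan((s−c)/2)], giving spherical excess E = 0.2058 rad.
Area = E·R² = 0.2058 × (6371)² ≈ 8352737 km².

8352737 km²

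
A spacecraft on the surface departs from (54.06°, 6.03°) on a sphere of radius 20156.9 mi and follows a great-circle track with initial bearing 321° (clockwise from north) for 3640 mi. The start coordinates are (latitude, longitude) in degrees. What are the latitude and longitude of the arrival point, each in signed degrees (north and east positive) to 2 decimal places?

61.45°, -7.65°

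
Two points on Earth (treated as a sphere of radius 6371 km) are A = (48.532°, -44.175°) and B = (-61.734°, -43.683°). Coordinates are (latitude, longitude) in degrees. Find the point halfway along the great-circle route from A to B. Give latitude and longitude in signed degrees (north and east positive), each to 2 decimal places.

-6.60°, -43.97°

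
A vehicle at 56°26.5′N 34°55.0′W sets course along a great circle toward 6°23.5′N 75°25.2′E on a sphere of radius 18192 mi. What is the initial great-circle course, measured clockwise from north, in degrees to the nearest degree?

69°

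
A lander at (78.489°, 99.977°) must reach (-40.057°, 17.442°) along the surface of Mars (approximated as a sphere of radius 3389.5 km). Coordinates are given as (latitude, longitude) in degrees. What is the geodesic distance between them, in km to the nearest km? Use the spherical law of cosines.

7551 km

Let φ₁ = 1.3699 rad, φ₂ = -0.6991 rad, and Δλ = -1.4405 rad.
cos c = sin φ₁ sin φ₂ + cos φ₁ cos φ₂ cos Δλ = (0.9799)(-0.6435) + (0.1996)(0.7654)(0.1299) = -0.61076,
so c = arccos(-0.61076) = 2.22782 rad.
Distance = R·c = 3389.5 × 2.2278 ≈ 7551 km.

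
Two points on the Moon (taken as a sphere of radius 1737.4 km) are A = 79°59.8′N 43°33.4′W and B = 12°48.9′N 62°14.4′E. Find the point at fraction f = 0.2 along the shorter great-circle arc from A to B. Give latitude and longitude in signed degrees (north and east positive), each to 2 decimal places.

Central angle δ = 1.3976 rad. Interpolating on the sphere with fraction f = 0.2:
P = [sin((1−f)δ)·A + sin(fδ)·B] / sin δ = 0.9129·A + 0.2801·B in Cartesian coordinates,
giving P = (0.2421, 0.1324, 0.9612), i.e. latitude 73.98°, longitude 28.67°.

73.98°, 28.67°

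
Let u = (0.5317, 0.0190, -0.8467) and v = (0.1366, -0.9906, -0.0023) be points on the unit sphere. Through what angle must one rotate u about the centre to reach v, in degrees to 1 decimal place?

u·v = 0.0558; |u| = 1.0000, |v| = 1.0000.
cos θ = (u·v)/(|u||v|) = 0.0558, so θ = 86.8°.

86.8°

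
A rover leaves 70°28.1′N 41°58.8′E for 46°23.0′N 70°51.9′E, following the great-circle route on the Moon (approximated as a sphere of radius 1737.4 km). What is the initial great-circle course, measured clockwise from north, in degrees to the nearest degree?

134°

Δλ = 28.885° = 0.5041 rad.
y = sin Δλ · cos φ₂ = (0.4831)(0.6898) = 0.3332
x = cos φ₁ sin φ₂ − sin φ₁ cos φ₂ cos Δλ = (0.3343)(0.7240) − (0.9425)(0.6898)(0.8756) = -0.3272
θ = atan2(y, x) = 134.48°, so the bearing is 134°.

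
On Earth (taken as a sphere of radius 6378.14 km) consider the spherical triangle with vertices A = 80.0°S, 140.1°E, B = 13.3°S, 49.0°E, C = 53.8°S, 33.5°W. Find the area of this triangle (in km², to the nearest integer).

25141633 km²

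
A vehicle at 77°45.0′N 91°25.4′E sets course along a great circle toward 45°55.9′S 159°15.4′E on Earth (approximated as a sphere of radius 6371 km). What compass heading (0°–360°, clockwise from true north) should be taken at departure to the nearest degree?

122°

With φ₁ = 1.3570, φ₂ = -0.8017, Δλ = 1.1839 rad, the forward-azimuth formula gives
θ = atan2( sin Δλ cos φ₂ , cos φ₁ sin φ₂ − sin φ₁ cos φ₂ cos Δλ ) = atan2(0.6441, -0.4089) = 122.41°.
So the initial bearing is 122°.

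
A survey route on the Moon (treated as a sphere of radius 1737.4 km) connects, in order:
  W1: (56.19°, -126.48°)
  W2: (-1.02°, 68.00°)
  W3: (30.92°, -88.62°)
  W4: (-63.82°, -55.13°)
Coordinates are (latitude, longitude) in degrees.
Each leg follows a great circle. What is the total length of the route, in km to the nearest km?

Leg W1→W2: central angle 2.1573 rad, distance 3748.1 km.
Leg W2→W3: central angle 2.4922 rad, distance 4330.0 km.
Leg W3→W4: central angle 1.7168 rad, distance 2982.7 km.
Total: 3748.1 + 4330.0 + 2982.7 ≈ 11061 km.

11061 km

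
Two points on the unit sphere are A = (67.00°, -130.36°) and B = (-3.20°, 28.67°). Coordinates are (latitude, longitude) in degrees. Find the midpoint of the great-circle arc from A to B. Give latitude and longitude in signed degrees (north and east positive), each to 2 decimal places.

The central angle between A and B is δ = 1.9995 rad.
With f = 0.5, the slerp weights are sin((1−f)δ)/sin δ = 0.9250 and sin(fδ)/sin δ = 0.9250.
Weighted sum of the unit vectors: (0.9250)·(-0.2530,-0.2977,0.9205) + (0.9250)·(0.8760,0.4790,-0.0558) = (0.5763, 0.1677, 0.7999).
Converting back: φ = atan2(z, √(x²+y²)) = 53.12°, λ = atan2(y, x) = 16.22°.

53.12°, 16.22°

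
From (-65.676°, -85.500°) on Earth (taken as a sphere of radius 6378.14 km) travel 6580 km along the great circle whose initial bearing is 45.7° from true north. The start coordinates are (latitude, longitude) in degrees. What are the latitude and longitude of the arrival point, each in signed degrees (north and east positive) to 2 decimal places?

-12.77°, -46.47°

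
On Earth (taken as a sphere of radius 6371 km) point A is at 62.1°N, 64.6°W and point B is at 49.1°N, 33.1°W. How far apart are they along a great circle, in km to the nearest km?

2411 km

Let φ₁ = 1.0838 rad, φ₂ = 0.8570 rad, and Δλ = 0.5498 rad.
cos c = sin φ₁ sin φ₂ + cos φ₁ cos φ₂ cos Δλ = (0.8838)(0.7559) + (0.4679)(0.6547)(0.8526) = 0.92922,
so c = arccos(0.92922) = 0.37849 rad.
Distance = R·c = 6371 × 0.3785 ≈ 2411 km.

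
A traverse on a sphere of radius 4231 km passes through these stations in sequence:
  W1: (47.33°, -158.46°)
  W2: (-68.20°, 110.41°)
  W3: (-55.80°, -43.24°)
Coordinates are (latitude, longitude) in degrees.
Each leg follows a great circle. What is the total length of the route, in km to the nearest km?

13878 km

Leg W1→W2: central angle 2.3290 rad, distance 9854.2 km.
Leg W2→W3: central angle 0.9510 rad, distance 4023.6 km.
Total: 9854.2 + 4023.6 ≈ 13878 km.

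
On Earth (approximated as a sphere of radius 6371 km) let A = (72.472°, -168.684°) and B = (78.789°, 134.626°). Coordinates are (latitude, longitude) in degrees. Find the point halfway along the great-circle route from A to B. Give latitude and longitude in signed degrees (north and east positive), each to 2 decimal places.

The central angle between A and B is δ = 0.2555 rad.
With f = 0.5, the slerp weights are sin((1−f)δ)/sin δ = 0.5041 and sin(fδ)/sin δ = 0.5041.
Weighted sum of the unit vectors: (0.5041)·(-0.2953,-0.0591,0.9536) + (0.5041)·(-0.1366,0.1384,0.9809) = (-0.2177, 0.0400, 0.9752).
Converting back: φ = atan2(z, √(x²+y²)) = 77.21°, λ = atan2(y, x) = 169.60°.

77.21°, 169.60°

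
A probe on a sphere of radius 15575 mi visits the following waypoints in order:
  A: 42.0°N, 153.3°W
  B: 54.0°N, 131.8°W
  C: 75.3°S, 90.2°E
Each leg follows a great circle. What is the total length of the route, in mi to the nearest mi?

Leg A→B: central angle 0.3247 rad, distance 5056.9 mi.
Leg B→C: central angle 2.6756 rad, distance 41672.6 mi.
Total: 5056.9 + 41672.6 ≈ 46729 mi.

46729 mi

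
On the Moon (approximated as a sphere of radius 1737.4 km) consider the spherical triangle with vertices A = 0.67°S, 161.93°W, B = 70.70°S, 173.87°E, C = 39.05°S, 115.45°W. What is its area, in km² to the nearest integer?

Side lengths (central angles): a = 0.8237, b = 0.9979, c = 1.2530 rad; semiperimeter s = 1.5373.
By l'Huilier's theorem, tan(E/4) = √[tan(s/2) tan((s−a)/2) tan((s−b)/2) tan((s−c)/2)], giving spherical excess E = 0.4754 rad.
Area = E·R² = 0.4754 × (1737.4)² ≈ 1435040 km².

1435040 km²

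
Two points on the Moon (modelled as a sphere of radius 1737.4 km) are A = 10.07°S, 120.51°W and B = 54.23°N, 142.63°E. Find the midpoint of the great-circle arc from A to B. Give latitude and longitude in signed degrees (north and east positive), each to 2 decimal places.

Central angle δ = 1.7830 rad. Interpolating on the sphere with fraction f = 0.5:
P = [sin((1−f)δ)·A + sin(fδ)·B] / sin δ = 0.7959·A + 0.7959·B in Cartesian coordinates,
giving P = (-0.7675, -0.3927, 0.5066), i.e. latitude 30.44°, longitude -152.90°.

30.44°, -152.90°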